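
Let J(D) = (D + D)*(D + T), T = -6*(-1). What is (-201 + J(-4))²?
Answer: 47089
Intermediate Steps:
T = 6
J(D) = 2*D*(6 + D) (J(D) = (D + D)*(D + 6) = (2*D)*(6 + D) = 2*D*(6 + D))
(-201 + J(-4))² = (-201 + 2*(-4)*(6 - 4))² = (-201 + 2*(-4)*2)² = (-201 - 16)² = (-217)² = 47089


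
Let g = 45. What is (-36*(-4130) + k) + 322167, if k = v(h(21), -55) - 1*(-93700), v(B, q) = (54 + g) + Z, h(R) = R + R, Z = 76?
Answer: 564722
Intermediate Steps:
h(R) = 2*R
v(B, q) = 175 (v(B, q) = (54 + 45) + 76 = 99 + 76 = 175)
k = 93875 (k = 175 - 1*(-93700) = 175 + 93700 = 93875)
(-36*(-4130) + k) + 322167 = (-36*(-4130) + 93875) + 322167 = (148680 + 93875) + 322167 = 242555 + 322167 = 564722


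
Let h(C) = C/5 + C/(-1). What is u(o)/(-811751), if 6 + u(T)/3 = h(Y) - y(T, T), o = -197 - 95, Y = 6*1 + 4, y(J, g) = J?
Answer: -834/811751 ≈ -0.0010274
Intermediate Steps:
Y = 10 (Y = 6 + 4 = 10)
h(C) = -4*C/5 (h(C) = C*(1/5) + C*(-1) = C/5 - C = -4*C/5)
o = -292
u(T) = -42 - 3*T (u(T) = -18 + 3*(-4/5*10 - T) = -18 + 3*(-8 - T) = -18 + (-24 - 3*T) = -42 - 3*T)
u(o)/(-811751) = (-42 - 3*(-292))/(-811751) = (-42 + 876)*(-1/811751) = 834*(-1/811751) = -834/811751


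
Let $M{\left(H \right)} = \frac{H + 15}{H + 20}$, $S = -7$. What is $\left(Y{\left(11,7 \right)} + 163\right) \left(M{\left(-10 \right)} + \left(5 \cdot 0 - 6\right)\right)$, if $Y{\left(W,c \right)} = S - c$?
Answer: $- \frac{1639}{2} \approx -819.5$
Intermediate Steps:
$Y{\left(W,c \right)} = -7 - c$
$M{\left(H \right)} = \frac{15 + H}{20 + H}$
$\left(Y{\left(11,7 \right)} + 163\right) \left(M{\left(-10 \right)} + \left(5 \cdot 0 - 6\right)\right) = \left(\left(-7 - 7\right) + 163\right) \left(\frac{15 - 10}{20 - 10} + \left(5 \cdot 0 - 6\right)\right) = \left(\left(-7 - 7\right) + 163\right) \left(\frac{1}{10} \cdot 5 + \left(0 - 6\right)\right) = \left(-14 + 163\right) \left(\frac{1}{10} \cdot 5 - 6\right) = 149 \left(\frac{1}{2} - 6\right) = 149 \left(- \frac{11}{2}\right) = - \frac{1639}{2}$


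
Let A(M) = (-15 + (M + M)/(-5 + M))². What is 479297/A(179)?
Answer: 3627798993/1267876 ≈ 2861.3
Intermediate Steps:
A(M) = (-15 + 2*M/(-5 + M))² (A(M) = (-15 + (2*M)/(-5 + M))² = (-15 + 2*M/(-5 + M))²)
479297/A(179) = 479297/(((-75 + 13*179)²/(-5 + 179)²)) = 479297/(((-75 + 2327)²/174²)) = 479297/((2252²*(1/30276))) = 479297/((5071504*(1/30276))) = 479297/(1267876/7569) = 479297*(7569/1267876) = 3627798993/1267876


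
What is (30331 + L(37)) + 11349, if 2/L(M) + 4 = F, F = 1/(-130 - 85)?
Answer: 35886050/861 ≈ 41680.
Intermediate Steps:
F = -1/215 (F = 1/(-215) = -1/215 ≈ -0.0046512)
L(M) = -430/861 (L(M) = 2/(-4 - 1/215) = 2/(-861/215) = 2*(-215/861) = -430/861)
(30331 + L(37)) + 11349 = (30331 - 430/861) + 11349 = 26114561/861 + 11349 = 35886050/861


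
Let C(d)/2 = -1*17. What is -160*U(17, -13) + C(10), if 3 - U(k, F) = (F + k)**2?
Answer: 2046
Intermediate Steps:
U(k, F) = 3 - (F + k)**2
C(d) = -34 (C(d) = 2*(-1*17) = 2*(-17) = -34)
-160*U(17, -13) + C(10) = -160*(3 - (-13 + 17)**2) - 34 = -160*(3 - 1*4**2) - 34 = -160*(3 - 1*16) - 34 = -160*(3 - 16) - 34 = -160*(-13) - 34 = 2080 - 34 = 2046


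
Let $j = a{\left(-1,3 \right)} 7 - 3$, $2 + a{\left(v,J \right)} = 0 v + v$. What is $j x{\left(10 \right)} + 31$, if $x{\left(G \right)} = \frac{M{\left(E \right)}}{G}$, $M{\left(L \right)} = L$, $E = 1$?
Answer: $\frac{143}{5} \approx 28.6$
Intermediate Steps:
$a{\left(v,J \right)} = -2 + v$ ($a{\left(v,J \right)} = -2 + \left(0 v + v\right) = -2 + \left(0 + v\right) = -2 + v$)
$x{\left(G \right)} = \frac{1}{G}$ ($x{\left(G \right)} = 1 \frac{1}{G} = \frac{1}{G}$)
$j = -24$ ($j = \left(-2 - 1\right) 7 - 3 = \left(-3\right) 7 - 3 = -21 - 3 = -24$)
$j x{\left(10 \right)} + 31 = - \frac{24}{10} + 31 = \left(-24\right) \frac{1}{10} + 31 = - \frac{12}{5} + 31 = \frac{143}{5}$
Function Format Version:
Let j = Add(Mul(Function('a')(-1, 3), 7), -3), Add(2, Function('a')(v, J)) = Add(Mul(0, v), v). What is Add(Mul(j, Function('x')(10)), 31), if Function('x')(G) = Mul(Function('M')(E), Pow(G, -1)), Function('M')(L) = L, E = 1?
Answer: Rational(143, 5) ≈ 28.600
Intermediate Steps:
Function('a')(v, J) = Add(-2, v) (Function('a')(v, J) = Add(-2, Add(Mul(0, v), v)) = Add(-2, Add(0, v)) = Add(-2, v))
Function('x')(G) = Pow(G, -1) (Function('x')(G) = Mul(1, Pow(G, -1)) = Pow(G, -1))
j = -24 (j = Add(Mul(Add(-2, -1), 7), -3) = Add(Mul(-3, 7), -3) = Add(-21, -3) = -24)
Add(Mul(j, Function('x')(10)), 31) = Add(Mul(-24, Pow(10, -1)), 31) = Add(Mul(-24, Rational(1, 10)), 31) = Add(Rational(-12, 5), 31) = Rational(143, 5)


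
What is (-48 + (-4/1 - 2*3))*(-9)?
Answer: 522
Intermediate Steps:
(-48 + (-4/1 - 2*3))*(-9) = (-48 + (-4*1 - 6))*(-9) = (-48 + (-4 - 6))*(-9) = (-48 - 10)*(-9) = -58*(-9) = 522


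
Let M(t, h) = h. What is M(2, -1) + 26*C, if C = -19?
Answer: -495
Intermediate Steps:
M(2, -1) + 26*C = -1 + 26*(-19) = -1 - 494 = -495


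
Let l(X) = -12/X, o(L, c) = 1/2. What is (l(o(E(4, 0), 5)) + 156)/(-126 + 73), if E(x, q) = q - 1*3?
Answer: -132/53 ≈ -2.4906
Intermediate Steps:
E(x, q) = -3 + q (E(x, q) = q - 3 = -3 + q)
o(L, c) = 1/2
(l(o(E(4, 0), 5)) + 156)/(-126 + 73) = (-12/1/2 + 156)/(-126 + 73) = (-12*2 + 156)/(-53) = -(-24 + 156)/53 = -1/53*132 = -132/53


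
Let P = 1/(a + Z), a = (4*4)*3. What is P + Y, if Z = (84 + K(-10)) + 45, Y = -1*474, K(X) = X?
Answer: -79157/167 ≈ -473.99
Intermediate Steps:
Y = -474
Z = 119 (Z = (84 - 10) + 45 = 74 + 45 = 119)
a = 48 (a = 16*3 = 48)
P = 1/167 (P = 1/(48 + 119) = 1/167 ≈ 0.0059880)
P + Y = 1/167 - 474 = -79157/167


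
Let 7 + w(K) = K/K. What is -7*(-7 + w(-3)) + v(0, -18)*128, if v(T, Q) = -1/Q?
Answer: 883/9 ≈ 98.111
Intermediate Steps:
w(K) = -6 (w(K) = -7 + K/K = -7 + 1 = -6)
-7*(-7 + w(-3)) + v(0, -18)*128 = -7*(-7 - 6) - 1/(-18)*128 = -7*(-13) - 1*(-1/18)*128 = 91 + (1/18)*128 = 91 + 64/9 = 883/9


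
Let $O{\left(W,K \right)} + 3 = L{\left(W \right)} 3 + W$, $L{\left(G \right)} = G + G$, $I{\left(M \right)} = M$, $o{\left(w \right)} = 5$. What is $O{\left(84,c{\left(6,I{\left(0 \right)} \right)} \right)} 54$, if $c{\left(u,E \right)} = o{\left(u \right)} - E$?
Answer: $31590$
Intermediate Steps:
$L{\left(G \right)} = 2 G$
$c{\left(u,E \right)} = 5 - E$
$O{\left(W,K \right)} = -3 + 7 W$ ($O{\left(W,K \right)} = -3 + \left(2 W 3 + W\right) = -3 + \left(6 W + W\right) = -3 + 7 W$)
$O{\left(84,c{\left(6,I{\left(0 \right)} \right)} \right)} 54 = \left(-3 + 7 \cdot 84\right) 54 = \left(-3 + 588\right) 54 = 585 \cdot 54 = 31590$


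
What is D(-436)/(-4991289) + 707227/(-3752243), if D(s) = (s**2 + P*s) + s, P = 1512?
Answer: -25623566603/271427959583 ≈ -0.094403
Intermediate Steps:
D(s) = s**2 + 1513*s (D(s) = (s**2 + 1512*s) + s = s**2 + 1513*s)
D(-436)/(-4991289) + 707227/(-3752243) = -436*(1513 - 436)/(-4991289) + 707227/(-3752243) = -436*1077*(-1/4991289) + 707227*(-1/3752243) = -469572*(-1/4991289) - 30749/163141 = 156524/1663763 - 30749/163141 = -25623566603/271427959583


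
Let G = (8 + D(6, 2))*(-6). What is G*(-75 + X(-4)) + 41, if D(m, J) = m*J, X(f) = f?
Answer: 9521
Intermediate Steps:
D(m, J) = J*m
G = -120 (G = (8 + 2*6)*(-6) = (8 + 12)*(-6) = 20*(-6) = -120)
G*(-75 + X(-4)) + 41 = -120*(-75 - 4) + 41 = -120*(-79) + 41 = 9480 + 41 = 9521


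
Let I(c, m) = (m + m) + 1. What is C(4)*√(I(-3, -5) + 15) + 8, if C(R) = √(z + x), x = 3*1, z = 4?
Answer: 8 + √42 ≈ 14.481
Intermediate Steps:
x = 3
I(c, m) = 1 + 2*m (I(c, m) = 2*m + 1 = 1 + 2*m)
C(R) = √7 (C(R) = √(4 + 3) = √7)
C(4)*√(I(-3, -5) + 15) + 8 = √7*√((1 + 2*(-5)) + 15) + 8 = √7*√((1 - 10) + 15) + 8 = √7*√(-9 + 15) + 8 = √7*√6 + 8 = √42 + 8 = 8 + √42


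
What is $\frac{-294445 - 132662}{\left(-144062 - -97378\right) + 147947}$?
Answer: $- \frac{427107}{101263} \approx -4.2178$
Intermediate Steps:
$\frac{-294445 - 132662}{\left(-144062 - -97378\right) + 147947} = - \frac{427107}{\left(-144062 + 97378\right) + 147947} = - \frac{427107}{-46684 + 147947} = - \frac{427107}{101263}$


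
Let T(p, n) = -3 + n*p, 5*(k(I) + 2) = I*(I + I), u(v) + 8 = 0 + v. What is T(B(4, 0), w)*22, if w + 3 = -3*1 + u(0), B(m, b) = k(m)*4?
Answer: -27434/5 ≈ -5486.8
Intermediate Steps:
u(v) = -8 + v (u(v) = -8 + (0 + v) = -8 + v)
k(I) = -2 + 2*I²/5 (k(I) = -2 + (I*(I + I))/5 = -2 + (I*(2*I))/5 = -2 + (2*I²)/5 = -2 + 2*I²/5)
B(m, b) = -8 + 8*m²/5 (B(m, b) = (-2 + 2*m²/5)*4 = -8 + 8*m²/5)
w = -14 (w = -3 + (-3*1 + (-8 + 0)) = -3 + (-3 - 8) = -3 - 11 = -14)
T(B(4, 0), w)*22 = (-3 - 14*(-8 + (8/5)*4²))*22 = (-3 - 14*(-8 + (8/5)*16))*22 = (-3 - 14*(-8 + 128/5))*22 = (-3 - 14*88/5)*22 = (-3 - 1232/5)*22 = -1247/5*22 = -27434/5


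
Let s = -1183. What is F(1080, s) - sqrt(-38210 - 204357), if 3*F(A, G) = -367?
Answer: -367/3 - I*sqrt(242567) ≈ -122.33 - 492.51*I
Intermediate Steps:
F(A, G) = -367/3 (F(A, G) = (1/3)*(-367) = -367/3)
F(1080, s) - sqrt(-38210 - 204357) = -367/3 - sqrt(-38210 - 204357) = -367/3 - sqrt(-242567) = -367/3 - I*sqrt(242567)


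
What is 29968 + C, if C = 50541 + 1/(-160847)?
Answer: 12949631122/160847 ≈ 80509.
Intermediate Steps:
C = 8129368226/160847 (C = 50541 - 1/160847 = 8129368226/160847 ≈ 50541.)
29968 + C = 29968 + 8129368226/160847 = 12949631122/160847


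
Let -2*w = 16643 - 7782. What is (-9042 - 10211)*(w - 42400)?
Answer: 1803255233/2 ≈ 9.0163e+8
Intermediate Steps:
w = -8861/2 (w = -(16643 - 7782)/2 = -½*8861 = -8861/2 ≈ -4430.5)
(-9042 - 10211)*(w - 42400) = (-9042 - 10211)*(-8861/2 - 42400) = -19253*(-93661/2) = 1803255233/2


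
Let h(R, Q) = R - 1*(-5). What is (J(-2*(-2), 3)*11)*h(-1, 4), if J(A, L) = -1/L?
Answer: -44/3 ≈ -14.667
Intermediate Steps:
h(R, Q) = 5 + R (h(R, Q) = R + 5 = 5 + R)
(J(-2*(-2), 3)*11)*h(-1, 4) = (-1/3*11)*(5 - 1) = (-1*⅓*11)*4 = -⅓*11*4 = -11/3*4 = -44/3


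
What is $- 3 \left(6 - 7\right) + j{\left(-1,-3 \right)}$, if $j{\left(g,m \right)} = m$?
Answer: $0$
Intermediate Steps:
$- 3 \left(6 - 7\right) + j{\left(-1,-3 \right)} = - 3 \left(6 - 7\right) - 3 = \left(-3\right) \left(-1\right) - 3 = 3 - 3 = 0$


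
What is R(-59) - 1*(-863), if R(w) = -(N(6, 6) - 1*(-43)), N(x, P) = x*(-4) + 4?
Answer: 840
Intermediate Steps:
N(x, P) = 4 - 4*x (N(x, P) = -4*x + 4 = 4 - 4*x)
R(w) = -23 (R(w) = -((4 - 4*6) - 1*(-43)) = -((4 - 24) + 43) = -(-20 + 43) = -1*23 = -23)
R(-59) - 1*(-863) = -23 - 1*(-863) = -23 + 863 = 840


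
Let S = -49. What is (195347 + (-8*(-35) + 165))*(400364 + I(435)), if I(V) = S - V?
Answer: 78293304960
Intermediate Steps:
I(V) = -49 - V
(195347 + (-8*(-35) + 165))*(400364 + I(435)) = (195347 + (-8*(-35) + 165))*(400364 + (-49 - 1*435)) = (195347 + (280 + 165))*(400364 + (-49 - 435)) = (195347 + 445)*(400364 - 484) = 195792*399880 = 78293304960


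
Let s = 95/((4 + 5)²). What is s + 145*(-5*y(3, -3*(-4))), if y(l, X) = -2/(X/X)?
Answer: 117545/81 ≈ 1451.2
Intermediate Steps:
y(l, X) = -2 (y(l, X) = -2/1 = -2*1 = -2)
s = 95/81 (s = 95/(9²) = 95/81 ≈ 1.1728)
s + 145*(-5*y(3, -3*(-4))) = 95/81 + 145*(-5*(-2)) = 95/81 + 145*10 = 95/81 + 1450 = 117545/81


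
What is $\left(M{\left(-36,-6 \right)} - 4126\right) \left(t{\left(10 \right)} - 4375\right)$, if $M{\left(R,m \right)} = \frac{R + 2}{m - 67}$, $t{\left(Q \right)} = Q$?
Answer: $\frac{1314580860}{73} \approx 1.8008 \cdot 10^{7}$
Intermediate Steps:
$M{\left(R,m \right)} = \frac{2 + R}{-67 + m}$
$\left(M{\left(-36,-6 \right)} - 4126\right) \left(t{\left(10 \right)} - 4375\right) = \left(\frac{2 - 36}{-67 - 6} - 4126\right) \left(10 - 4375\right) = \left(\frac{1}{-73} \left(-34\right) - 4126\right) \left(-4365\right) = \left(\left(- \frac{1}{73}\right) \left(-34\right) - 4126\right) \left(-4365\right) = \left(\frac{34}{73} - 4126\right) \left(-4365\right) = \left(- \frac{301164}{73}\right) \left(-4365\right) = \frac{1314580860}{73}$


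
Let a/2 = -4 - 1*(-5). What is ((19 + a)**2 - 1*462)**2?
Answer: 441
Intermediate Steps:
a = 2 (a = 2*(-4 - 1*(-5)) = 2*(-4 + 5) = 2*1 = 2)
((19 + a)**2 - 1*462)**2 = ((19 + 2)**2 - 1*462)**2 = (21**2 - 462)**2 = (441 - 462)**2 = (-21)**2 = 441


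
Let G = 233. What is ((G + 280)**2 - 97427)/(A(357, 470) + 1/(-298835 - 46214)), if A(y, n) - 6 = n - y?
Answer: 28594555679/20530415 ≈ 1392.8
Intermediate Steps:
A(y, n) = 6 + n - y (A(y, n) = 6 + (n - y) = 6 + n - y)
((G + 280)**2 - 97427)/(A(357, 470) + 1/(-298835 - 46214)) = ((233 + 280)**2 - 97427)/((6 + 470 - 1*357) + 1/(-298835 - 46214)) = (513**2 - 97427)/((6 + 470 - 357) + 1/(-345049)) = (263169 - 97427)/(119 - 1/345049) = 165742/(41060830/345049) = 165742*(345049/41060830) = 28594555679/20530415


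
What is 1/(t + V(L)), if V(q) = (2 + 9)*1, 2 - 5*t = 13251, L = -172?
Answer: -5/13194 ≈ -0.00037896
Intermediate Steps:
t = -13249/5 (t = ⅖ - ⅕*13251 = ⅖ - 13251/5 = -13249/5 ≈ -2649.8)
V(q) = 11 (V(q) = 11*1 = 11)
1/(t + V(L)) = 1/(-13249/5 + 11) = 1/(-13194/5) = -5/13194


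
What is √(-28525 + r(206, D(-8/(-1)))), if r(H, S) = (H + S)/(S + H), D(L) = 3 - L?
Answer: 2*I*√7131 ≈ 168.89*I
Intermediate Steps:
r(H, S) = 1 (r(H, S) = (H + S)/(H + S) = 1)
√(-28525 + r(206, D(-8/(-1)))) = √(-28525 + 1) = √(-28524) = 2*I*√7131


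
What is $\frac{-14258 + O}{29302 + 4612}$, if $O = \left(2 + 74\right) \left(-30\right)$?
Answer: $- \frac{8269}{16957} \approx -0.48765$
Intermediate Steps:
$O = -2280$ ($O = 76 \left(-30\right) = -2280$)
$\frac{-14258 + O}{29302 + 4612} = \frac{-14258 - 2280}{29302 + 4612} = - \frac{16538}{33914} = \left(-16538\right) \frac{1}{33914} = - \frac{8269}{16957}$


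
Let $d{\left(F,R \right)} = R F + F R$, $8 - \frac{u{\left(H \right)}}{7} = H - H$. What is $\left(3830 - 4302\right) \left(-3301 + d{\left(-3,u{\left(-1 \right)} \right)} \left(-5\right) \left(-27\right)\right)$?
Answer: $22967992$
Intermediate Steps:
$u{\left(H \right)} = 56$ ($u{\left(H \right)} = 56 - 7 \left(H - H\right) = 56 - 0 = 56 + 0 = 56$)
$d{\left(F,R \right)} = 2 F R$ ($d{\left(F,R \right)} = F R + F R = 2 F R$)
$\left(3830 - 4302\right) \left(-3301 + d{\left(-3,u{\left(-1 \right)} \right)} \left(-5\right) \left(-27\right)\right) = \left(3830 - 4302\right) \left(-3301 + 2 \left(-3\right) 56 \left(-5\right) \left(-27\right)\right) = - 472 \left(-3301 + \left(-336\right) \left(-5\right) \left(-27\right)\right) = - 472 \left(-3301 + 1680 \left(-27\right)\right) = - 472 \left(-3301 - 45360\right) = \left(-472\right) \left(-48661\right) = 22967992$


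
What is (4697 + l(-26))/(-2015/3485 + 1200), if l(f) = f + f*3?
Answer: 3201321/835997 ≈ 3.8293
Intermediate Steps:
l(f) = 4*f (l(f) = f + 3*f = 4*f)
(4697 + l(-26))/(-2015/3485 + 1200) = (4697 + 4*(-26))/(-2015/3485 + 1200) = (4697 - 104)/(-2015*1/3485 + 1200) = 4593/(-403/697 + 1200) = 4593/(835997/697) = 4593*(697/835997) = 3201321/835997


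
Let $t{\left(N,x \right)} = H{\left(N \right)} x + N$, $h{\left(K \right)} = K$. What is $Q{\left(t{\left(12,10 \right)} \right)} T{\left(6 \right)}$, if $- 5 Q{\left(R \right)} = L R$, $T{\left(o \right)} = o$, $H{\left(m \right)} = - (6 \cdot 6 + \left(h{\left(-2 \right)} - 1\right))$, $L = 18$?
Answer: $\frac{34344}{5} \approx 6868.8$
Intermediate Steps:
$H{\left(m \right)} = -33$ ($H{\left(m \right)} = - (6 \cdot 6 - 3) = - (36 - 3) = \left(-1\right) 33 = -33$)
$t{\left(N,x \right)} = N - 33 x$ ($t{\left(N,x \right)} = - 33 x + N = N - 33 x$)
$Q{\left(R \right)} = - \frac{18 R}{5}$
$Q{\left(t{\left(12,10 \right)} \right)} T{\left(6 \right)} = - \frac{18 \left(12 - 330\right)}{5} \cdot 6 = \left(- \frac{18}{5}\right) \left(-318\right) 6 = \frac{5724}{5} \cdot 6 = \frac{34344}{5}$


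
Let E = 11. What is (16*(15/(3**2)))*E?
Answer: 880/3 ≈ 293.33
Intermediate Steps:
(16*(15/(3**2)))*E = (16*(15/(3**2)))*11 = (16*(15/9))*11 = (16*(15*(1/9)))*11 = (16*(5/3))*11 = (80/3)*11 = 880/3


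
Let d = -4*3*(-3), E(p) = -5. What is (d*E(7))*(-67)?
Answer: 12060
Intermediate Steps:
d = 36 (d = -12*(-3) = 36)
(d*E(7))*(-67) = (36*(-5))*(-67) = -180*(-67) = 12060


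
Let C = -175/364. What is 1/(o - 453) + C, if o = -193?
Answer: -8101/16796 ≈ -0.48232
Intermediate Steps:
C = -25/52 (C = -175*1/364 = -25/52 ≈ -0.48077)
1/(o - 453) + C = 1/(-193 - 453) - 25/52 = 1/(-646) - 25/52 = -1/646 - 25/52 = -8101/16796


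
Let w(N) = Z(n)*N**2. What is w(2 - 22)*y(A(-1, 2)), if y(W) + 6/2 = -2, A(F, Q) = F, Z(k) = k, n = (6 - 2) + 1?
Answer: -10000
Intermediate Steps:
n = 5 (n = 4 + 1 = 5)
y(W) = -5 (y(W) = -3 - 2 = -5)
w(N) = 5*N**2
w(2 - 22)*y(A(-1, 2)) = (5*(2 - 22)**2)*(-5) = (5*(-20)**2)*(-5) = (5*400)*(-5) = 2000*(-5) = -10000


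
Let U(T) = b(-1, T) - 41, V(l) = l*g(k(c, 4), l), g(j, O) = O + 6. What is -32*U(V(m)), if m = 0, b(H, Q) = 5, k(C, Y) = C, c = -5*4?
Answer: 1152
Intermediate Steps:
c = -20
g(j, O) = 6 + O
V(l) = l*(6 + l)
U(T) = -36 (U(T) = 5 - 41 = -36)
-32*U(V(m)) = -32*(-36) = 1152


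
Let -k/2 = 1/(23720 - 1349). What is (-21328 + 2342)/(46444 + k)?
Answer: -212367903/519499361 ≈ -0.40879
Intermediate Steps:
k = -2/22371 (k = -2/(23720 - 1349) = -2/22371 ≈ -8.9401e-5)
(-21328 + 2342)/(46444 + k) = (-21328 + 2342)/(46444 - 2/22371) = -18986/1038998722/22371 = -18986*22371/1038998722 = -212367903/519499361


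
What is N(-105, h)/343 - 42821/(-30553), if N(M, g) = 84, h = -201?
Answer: 2464865/1497097 ≈ 1.6464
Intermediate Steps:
N(-105, h)/343 - 42821/(-30553) = 84/343 - 42821/(-30553) = 84*(1/343) - 42821*(-1/30553) = 12/49 + 42821/30553 = 2464865/1497097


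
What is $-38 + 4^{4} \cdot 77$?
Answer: $19674$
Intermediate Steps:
$-38 + 4^{4} \cdot 77 = -38 + 256 \cdot 77 = -38 + 19712 = 19674$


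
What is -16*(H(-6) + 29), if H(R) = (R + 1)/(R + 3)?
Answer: -1472/3 ≈ -490.67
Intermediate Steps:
H(R) = (1 + R)/(3 + R)
-16*(H(-6) + 29) = -16*((1 - 6)/(3 - 6) + 29) = -16*(-5/(-3) + 29) = -16*(-1/3*(-5) + 29) = -16*(5/3 + 29) = -16*92/3 = -1472/3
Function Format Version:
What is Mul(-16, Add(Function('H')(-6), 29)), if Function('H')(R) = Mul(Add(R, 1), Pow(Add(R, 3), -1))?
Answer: Rational(-1472, 3) ≈ -490.67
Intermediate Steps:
Function('H')(R) = Mul(Pow(Add(3, R), -1), Add(1, R)) (Function('H')(R) = Mul(Add(1, R), Pow(Add(3, R), -1)) = Mul(Pow(Add(3, R), -1), Add(1, R)))
Mul(-16, Add(Function('H')(-6), 29)) = Mul(-16, Add(Mul(Pow(Add(3, -6), -1), Add(1, -6)), 29)) = Mul(-16, Add(Mul(Pow(-3, -1), -5), 29)) = Mul(-16, Add(Mul(Rational(-1, 3), -5), 29)) = Mul(-16, Add(Rational(5, 3), 29)) = Mul(-16, Rational(92, 3)) = Rational(-1472, 3)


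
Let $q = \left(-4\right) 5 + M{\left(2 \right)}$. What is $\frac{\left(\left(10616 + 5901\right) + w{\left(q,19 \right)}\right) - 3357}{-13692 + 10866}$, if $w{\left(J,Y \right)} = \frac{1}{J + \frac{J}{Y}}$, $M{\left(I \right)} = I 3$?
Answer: $- \frac{3684781}{791280} \approx -4.6567$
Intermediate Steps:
$M{\left(I \right)} = 3 I$
$q = -14$ ($q = \left(-4\right) 5 + 3 \cdot 2 = -20 + 6 = -14$)
$\frac{\left(\left(10616 + 5901\right) + w{\left(q,19 \right)}\right) - 3357}{-13692 + 10866} = \frac{\left(\left(10616 + 5901\right) + \frac{19}{\left(-14\right) \left(1 + 19\right)}\right) - 3357}{-13692 + 10866} = \frac{\left(16517 + 19 \left(- \frac{1}{14}\right) \frac{1}{20}\right) - 3357}{-2826} = \left(\left(16517 + 19 \left(- \frac{1}{14}\right) \frac{1}{20}\right) - 3357\right) \left(- \frac{1}{2826}\right) = \left(\left(16517 - \frac{19}{280}\right) - 3357\right) \left(- \frac{1}{2826}\right) = \left(\frac{4624741}{280} - 3357\right) \left(- \frac{1}{2826}\right) = \frac{3684781}{280} \left(- \frac{1}{2826}\right) = - \frac{3684781}{791280}$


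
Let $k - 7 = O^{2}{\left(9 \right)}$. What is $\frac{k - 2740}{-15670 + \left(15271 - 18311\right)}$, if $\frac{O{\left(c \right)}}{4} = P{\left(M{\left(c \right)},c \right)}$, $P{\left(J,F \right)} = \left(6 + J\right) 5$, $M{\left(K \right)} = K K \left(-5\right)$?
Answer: $- \frac{63677667}{18710} \approx -3403.4$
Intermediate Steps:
$M{\left(K \right)} = - 5 K^{2}$ ($M{\left(K \right)} = K^{2} \left(-5\right) = - 5 K^{2}$)
$P{\left(J,F \right)} = 30 + 5 J$
$O{\left(c \right)} = 120 - 100 c^{2}$ ($O{\left(c \right)} = 4 \left(30 + 5 \left(- 5 c^{2}\right)\right) = 4 \left(30 - 25 c^{2}\right) = 120 - 100 c^{2}$)
$k = 63680407$ ($k = 7 + \left(120 - 100 \cdot 9^{2}\right)^{2} = 7 + \left(120 - 8100\right)^{2} = 7 + \left(-7980\right)^{2} = 7 + 63680400 = 63680407$)
$\frac{k - 2740}{-15670 + \left(15271 - 18311\right)} = \frac{63680407 - 2740}{-15670 + \left(15271 - 18311\right)} = \frac{63677667}{-15670 + \left(15271 - 18311\right)} = \frac{63677667}{-15670 - 3040} = \frac{63677667}{-18710} = 63677667 \left(- \frac{1}{18710}\right) = - \frac{63677667}{18710}$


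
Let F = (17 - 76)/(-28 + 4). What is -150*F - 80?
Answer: -1795/4 ≈ -448.75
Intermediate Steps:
F = 59/24 (F = -59/(-24) = -59*(-1/24) = 59/24 ≈ 2.4583)
-150*F - 80 = -150*59/24 - 80 = -1475/4 - 80 = -1795/4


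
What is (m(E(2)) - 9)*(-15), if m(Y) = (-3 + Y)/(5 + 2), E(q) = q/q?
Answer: 975/7 ≈ 139.29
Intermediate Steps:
E(q) = 1
m(Y) = -3/7 + Y/7 (m(Y) = (-3 + Y)/7 = (-3 + Y)*(1/7) = -3/7 + Y/7)
(m(E(2)) - 9)*(-15) = ((-3/7 + (1/7)*1) - 9)*(-15) = ((-3/7 + 1/7) - 9)*(-15) = (-2/7 - 9)*(-15) = -65/7*(-15) = 975/7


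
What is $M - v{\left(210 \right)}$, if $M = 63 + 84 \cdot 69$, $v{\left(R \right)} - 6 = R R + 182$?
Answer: $-38429$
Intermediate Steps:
$v{\left(R \right)} = 188 + R^{2}$ ($v{\left(R \right)} = 6 + \left(R R + 182\right) = 6 + \left(R^{2} + 182\right) = 6 + \left(182 + R^{2}\right) = 188 + R^{2}$)
$M = 5859$ ($M = 63 + 5796 = 5859$)
$M - v{\left(210 \right)} = 5859 - \left(188 + 210^{2}\right) = 5859 - \left(188 + 44100\right) = 5859 - 44288 = -38429$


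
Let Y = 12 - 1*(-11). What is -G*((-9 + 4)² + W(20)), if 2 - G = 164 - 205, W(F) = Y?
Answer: -2064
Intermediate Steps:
Y = 23 (Y = 12 + 11 = 23)
W(F) = 23
G = 43 (G = 2 - (164 - 205) = 2 - 1*(-41) = 2 + 41 = 43)
-G*((-9 + 4)² + W(20)) = -43*((-9 + 4)² + 23) = -43*((-5)² + 23) = -43*(25 + 23) = -43*48 = -1*2064 = -2064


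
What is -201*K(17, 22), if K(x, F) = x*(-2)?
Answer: 6834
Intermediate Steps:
K(x, F) = -2*x
-201*K(17, 22) = -(-402)*17 = -201*(-34) = 6834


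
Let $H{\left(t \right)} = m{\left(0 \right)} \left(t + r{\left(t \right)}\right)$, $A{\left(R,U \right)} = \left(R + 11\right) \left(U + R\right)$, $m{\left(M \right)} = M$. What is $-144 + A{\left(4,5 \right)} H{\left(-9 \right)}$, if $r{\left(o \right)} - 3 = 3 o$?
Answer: $-144$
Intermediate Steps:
$r{\left(o \right)} = 3 + 3 o$
$A{\left(R,U \right)} = \left(11 + R\right) \left(R + U\right)$
$H{\left(t \right)} = 0$ ($H{\left(t \right)} = 0 \left(t + \left(3 + 3 t\right)\right) = 0 \left(3 + 4 t\right) = 0$)
$-144 + A{\left(4,5 \right)} H{\left(-9 \right)} = -144 + \left(4^{2} + 11 \cdot 4 + 11 \cdot 5 + 4 \cdot 5\right) 0 = -144 + \left(16 + 44 + 55 + 20\right) 0 = -144 + 135 \cdot 0 = -144 + 0 = -144$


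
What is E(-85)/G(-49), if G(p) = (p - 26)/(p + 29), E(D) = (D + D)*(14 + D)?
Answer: 9656/3 ≈ 3218.7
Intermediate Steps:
E(D) = 2*D*(14 + D) (E(D) = (2*D)*(14 + D) = 2*D*(14 + D))
G(p) = (-26 + p)/(29 + p)
E(-85)/G(-49) = (2*(-85)*(14 - 85))/(((-26 - 49)/(29 - 49))) = (2*(-85)*(-71))/((-75/(-20))) = 12070/((-1/20*(-75))) = 12070/(15/4) = 12070*(4/15) = 9656/3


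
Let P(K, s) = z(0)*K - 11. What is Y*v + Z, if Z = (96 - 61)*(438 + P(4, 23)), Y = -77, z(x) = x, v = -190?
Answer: 29575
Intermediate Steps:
P(K, s) = -11 (P(K, s) = 0*K - 11 = 0 - 11 = -11)
Z = 14945 (Z = (96 - 61)*(438 - 11) = 35*427 = 14945)
Y*v + Z = -77*(-190) + 14945 = 14630 + 14945 = 29575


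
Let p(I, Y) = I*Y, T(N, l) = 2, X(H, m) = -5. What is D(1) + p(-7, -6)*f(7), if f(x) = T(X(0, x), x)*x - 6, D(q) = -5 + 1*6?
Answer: 337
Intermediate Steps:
D(q) = 1 (D(q) = -5 + 6 = 1)
f(x) = -6 + 2*x (f(x) = 2*x - 6 = -6 + 2*x)
D(1) + p(-7, -6)*f(7) = 1 + (-7*(-6))*(-6 + 2*7) = 1 + 42*(-6 + 14) = 1 + 42*8 = 1 + 336 = 337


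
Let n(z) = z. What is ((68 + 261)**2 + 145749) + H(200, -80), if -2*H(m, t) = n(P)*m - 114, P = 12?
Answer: 252847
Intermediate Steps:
H(m, t) = 57 - 6*m (H(m, t) = -(12*m - 114)/2 = -(-114 + 12*m)/2 = 57 - 6*m)
((68 + 261)**2 + 145749) + H(200, -80) = ((68 + 261)**2 + 145749) + (57 - 6*200) = (329**2 + 145749) + (57 - 1200) = (108241 + 145749) - 1143 = 253990 - 1143 = 252847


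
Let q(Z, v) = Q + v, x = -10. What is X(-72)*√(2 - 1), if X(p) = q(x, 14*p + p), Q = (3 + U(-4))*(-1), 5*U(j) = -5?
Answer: -1082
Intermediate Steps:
U(j) = -1 (U(j) = (⅕)*(-5) = -1)
Q = -2 (Q = (3 - 1)*(-1) = 2*(-1) = -2)
q(Z, v) = -2 + v
X(p) = -2 + 15*p (X(p) = -2 + (14*p + p) = -2 + 15*p)
X(-72)*√(2 - 1) = (-2 + 15*(-72))*√(2 - 1) = (-2 - 1080)*√1 = -1082*1 = -1082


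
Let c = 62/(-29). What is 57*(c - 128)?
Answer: -215118/29 ≈ -7417.9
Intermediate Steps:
c = -62/29 (c = 62*(-1/29) = -62/29 ≈ -2.1379)
57*(c - 128) = 57*(-62/29 - 128) = 57*(-3774/29) = -215118/29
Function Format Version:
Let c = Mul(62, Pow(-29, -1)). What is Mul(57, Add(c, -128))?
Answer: Rational(-215118, 29) ≈ -7417.9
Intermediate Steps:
c = Rational(-62, 29) (c = Mul(62, Rational(-1, 29)) = Rational(-62, 29) ≈ -2.1379)
Mul(57, Add(c, -128)) = Mul(57, Add(Rational(-62, 29), -128)) = Mul(57, Rational(-3774, 29)) = Rational(-215118, 29)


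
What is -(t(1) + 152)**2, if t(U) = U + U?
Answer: -23716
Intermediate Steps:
t(U) = 2*U
-(t(1) + 152)**2 = -(2*1 + 152)**2 = -(2 + 152)**2 = -1*154**2 = -1*23716 = -23716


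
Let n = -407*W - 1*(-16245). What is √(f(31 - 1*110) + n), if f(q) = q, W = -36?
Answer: √30818 ≈ 175.55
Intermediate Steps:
n = 30897 (n = -407*(-36) - 1*(-16245) = 14652 + 16245 = 30897)
√(f(31 - 1*110) + n) = √((31 - 1*110) + 30897) = √((31 - 110) + 30897) = √(-79 + 30897) = √30818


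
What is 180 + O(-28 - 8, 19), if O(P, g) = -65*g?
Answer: -1055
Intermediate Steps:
180 + O(-28 - 8, 19) = 180 - 65*19 = 180 - 1235 = -1055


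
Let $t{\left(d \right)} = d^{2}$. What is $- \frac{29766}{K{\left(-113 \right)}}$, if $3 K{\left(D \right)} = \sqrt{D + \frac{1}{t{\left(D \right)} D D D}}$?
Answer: $\frac{570123081 i \sqrt{235260548044930}}{1040975876305} \approx 8400.5 i$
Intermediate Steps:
$K{\left(D \right)} = \frac{\sqrt{D + \frac{1}{D^{5}}}}{3}$ ($K{\left(D \right)} = \frac{\sqrt{D + \frac{1}{D^{2} D D D}}}{3} = \frac{\sqrt{D + \frac{1}{D^{3} D^{2}}}}{3} = \frac{\sqrt{D + \frac{1}{D^{5}}}}{3}$)
$- \frac{29766}{K{\left(-113 \right)}} = - \frac{29766}{\frac{1}{3} \sqrt{-113 + \frac{1}{-18424351793}}} = - \frac{29766}{\frac{1}{3} \sqrt{-113 - \frac{1}{18424351793}}} = - \frac{29766}{\frac{1}{3} \sqrt{- \frac{2081951752610}{18424351793}}} = - \frac{29766}{\frac{1}{3} \frac{i \sqrt{235260548044930}}{1442897}} = - \frac{29766}{\frac{1}{4328691} i \sqrt{235260548044930}} = - 29766 \left(- \frac{38307 i \sqrt{235260548044930}}{2081951752610}\right) = \frac{570123081 i \sqrt{235260548044930}}{1040975876305}$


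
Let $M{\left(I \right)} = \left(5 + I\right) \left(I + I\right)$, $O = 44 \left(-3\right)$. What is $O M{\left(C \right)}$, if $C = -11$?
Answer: $-17424$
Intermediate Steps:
$O = -132$
$M{\left(I \right)} = 2 I \left(5 + I\right)$ ($M{\left(I \right)} = \left(5 + I\right) 2 I = 2 I \left(5 + I\right)$)
$O M{\left(C \right)} = - 132 \cdot 2 \left(-11\right) \left(5 - 11\right) = - 132 \cdot 2 \left(-11\right) \left(-6\right) = \left(-132\right) 132 = -17424$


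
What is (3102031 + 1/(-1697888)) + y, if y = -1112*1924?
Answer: 1634290209183/1697888 ≈ 9.6254e+5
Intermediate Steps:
y = -2139488
(3102031 + 1/(-1697888)) + y = (3102031 + 1/(-1697888)) - 2139488 = (3102031 - 1/1697888) - 2139488 = 5266901210527/1697888 - 2139488 = 1634290209183/1697888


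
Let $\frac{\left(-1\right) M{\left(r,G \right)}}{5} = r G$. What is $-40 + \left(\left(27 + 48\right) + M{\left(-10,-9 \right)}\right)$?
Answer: $-415$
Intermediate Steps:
$M{\left(r,G \right)} = - 5 G r$ ($M{\left(r,G \right)} = - 5 r G = - 5 G r$)
$-40 + \left(\left(27 + 48\right) + M{\left(-10,-9 \right)}\right) = -40 + \left(\left(27 + 48\right) - \left(-45\right) \left(-10\right)\right) = -40 + \left(75 - 450\right) = -40 - 375 = -415$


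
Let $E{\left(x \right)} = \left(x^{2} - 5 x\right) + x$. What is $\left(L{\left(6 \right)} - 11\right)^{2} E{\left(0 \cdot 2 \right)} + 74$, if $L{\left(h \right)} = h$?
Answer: $74$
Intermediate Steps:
$E{\left(x \right)} = x^{2} - 4 x$
$\left(L{\left(6 \right)} - 11\right)^{2} E{\left(0 \cdot 2 \right)} + 74 = \left(6 - 11\right)^{2} \cdot 0 \cdot 2 \left(-4 + 0 \cdot 2\right) + 74 = \left(-5\right)^{2} \cdot 0 \left(-4 + 0\right) + 74 = 25 \cdot 0 \left(-4\right) + 74 = 25 \cdot 0 + 74 = 0 + 74 = 74$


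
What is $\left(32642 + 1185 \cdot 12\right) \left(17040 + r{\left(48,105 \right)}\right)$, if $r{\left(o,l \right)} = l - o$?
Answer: $801199614$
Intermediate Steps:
$\left(32642 + 1185 \cdot 12\right) \left(17040 + r{\left(48,105 \right)}\right) = \left(32642 + 1185 \cdot 12\right) \left(17040 + \left(105 - 48\right)\right) = \left(32642 + 14220\right) \left(17040 + \left(105 - 48\right)\right) = 46862 \left(17040 + 57\right) = 46862 \cdot 17097 = 801199614$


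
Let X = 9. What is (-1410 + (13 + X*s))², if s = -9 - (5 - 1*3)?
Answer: 2238016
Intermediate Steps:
s = -11 (s = -9 - (5 - 3) = -9 - 1*2 = -9 - 2 = -11)
(-1410 + (13 + X*s))² = (-1410 + (13 + 9*(-11)))² = (-1410 + (13 - 99))² = (-1410 - 86)² = (-1496)² = 2238016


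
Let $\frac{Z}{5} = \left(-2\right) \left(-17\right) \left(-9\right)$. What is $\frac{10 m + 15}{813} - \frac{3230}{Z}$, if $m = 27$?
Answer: $\frac{6004}{2439} \approx 2.4617$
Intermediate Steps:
$Z = -1530$ ($Z = 5 \left(-2\right) \left(-17\right) \left(-9\right) = 5 \cdot 34 \left(-9\right) = 5 \left(-306\right) = -1530$)
$\frac{10 m + 15}{813} - \frac{3230}{Z} = \frac{10 \cdot 27 + 15}{813} - \frac{3230}{-1530} = \left(270 + 15\right) \frac{1}{813} - - \frac{19}{9} = 285 \cdot \frac{1}{813} + \frac{19}{9} = \frac{95}{271} + \frac{19}{9} = \frac{6004}{2439}$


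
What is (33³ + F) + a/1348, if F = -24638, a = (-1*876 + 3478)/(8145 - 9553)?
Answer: 10722659307/948992 ≈ 11299.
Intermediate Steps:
a = -1301/704 (a = (-876 + 3478)/(-1408) = 2602*(-1/1408) = -1301/704 ≈ -1.8480)
(33³ + F) + a/1348 = (33³ - 24638) - 1301/704/1348 = (35937 - 24638) - 1301/704*1/1348 = 11299 - 1301/948992 = 10722659307/948992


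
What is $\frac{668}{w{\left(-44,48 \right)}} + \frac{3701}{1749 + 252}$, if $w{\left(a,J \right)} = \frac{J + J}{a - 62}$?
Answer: $- \frac{5888813}{8004} \approx -735.73$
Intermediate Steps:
$w{\left(a,J \right)} = \frac{2 J}{-62 + a}$
$\frac{668}{w{\left(-44,48 \right)}} + \frac{3701}{1749 + 252} = \frac{668}{2 \cdot 48 \frac{1}{-62 - 44}} + \frac{3701}{1749 + 252} = \frac{668}{2 \cdot 48 \frac{1}{-106}} + \frac{3701}{2001} = \frac{668}{2 \cdot 48 \left(- \frac{1}{106}\right)} + 3701 \cdot \frac{1}{2001} = \frac{668}{- \frac{48}{53}} + \frac{3701}{2001} = 668 \left(- \frac{53}{48}\right) + \frac{3701}{2001} = - \frac{8851}{12} + \frac{3701}{2001} = - \frac{5888813}{8004}$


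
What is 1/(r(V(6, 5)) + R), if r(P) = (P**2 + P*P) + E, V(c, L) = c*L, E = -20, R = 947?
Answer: 1/2727 ≈ 0.00036670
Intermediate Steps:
V(c, L) = L*c
r(P) = -20 + 2*P**2 (r(P) = (P**2 + P*P) - 20 = (P**2 + P**2) - 20 = 2*P**2 - 20 = -20 + 2*P**2)
1/(r(V(6, 5)) + R) = 1/((-20 + 2*(5*6)**2) + 947) = 1/((-20 + 2*30**2) + 947) = 1/((-20 + 2*900) + 947) = 1/((-20 + 1800) + 947) = 1/(1780 + 947) = 1/2727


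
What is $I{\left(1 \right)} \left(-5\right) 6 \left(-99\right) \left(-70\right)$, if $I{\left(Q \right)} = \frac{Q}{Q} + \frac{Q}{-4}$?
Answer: $-155925$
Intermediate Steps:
$I{\left(Q \right)} = 1 - \frac{Q}{4}$ ($I{\left(Q \right)} = 1 + Q \left(- \frac{1}{4}\right) = 1 - \frac{Q}{4}$)
$I{\left(1 \right)} \left(-5\right) 6 \left(-99\right) \left(-70\right) = \left(1 - \frac{1}{4}\right) \left(-5\right) 6 \left(-99\right) \left(-70\right) = \frac{3}{4} \left(-5\right) 6 \left(-99\right) \left(-70\right) = \left(- \frac{15}{4}\right) 6 \left(-99\right) \left(-70\right) = \left(- \frac{45}{2}\right) \left(-99\right) \left(-70\right) = \frac{4455}{2} \left(-70\right) = -155925$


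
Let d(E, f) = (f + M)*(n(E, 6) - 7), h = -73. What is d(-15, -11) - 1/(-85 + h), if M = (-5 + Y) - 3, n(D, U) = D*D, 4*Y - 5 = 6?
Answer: -279857/79 ≈ -3542.5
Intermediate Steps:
Y = 11/4 (Y = 5/4 + (1/4)*6 = 5/4 + 3/2 = 11/4 ≈ 2.7500)
n(D, U) = D**2
M = -21/4 (M = (-5 + 11/4) - 3 = -9/4 - 3 = -21/4 ≈ -5.2500)
d(E, f) = (-7 + E**2)*(-21/4 + f) (d(E, f) = (f - 21/4)*(E**2 - 7) = (-21/4 + f)*(-7 + E**2) = (-7 + E**2)*(-21/4 + f))
d(-15, -11) - 1/(-85 + h) = (147/4 - 7*(-11) - 21/4*(-15)**2 - 11*(-15)**2) - 1/(-85 - 73) = (147/4 + 77 - 21/4*225 - 11*225) - 1/(-158) = (147/4 + 77 - 4725/4 - 2475) - 1*(-1/158) = -7085/2 + 1/158 = -279857/79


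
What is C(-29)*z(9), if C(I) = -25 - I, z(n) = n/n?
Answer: 4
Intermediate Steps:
z(n) = 1
C(-29)*z(9) = (-25 - 1*(-29))*1 = (-25 + 29)*1 = 4*1 = 4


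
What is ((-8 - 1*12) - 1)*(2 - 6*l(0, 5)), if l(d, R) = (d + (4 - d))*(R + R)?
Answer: 4998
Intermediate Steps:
l(d, R) = 8*R (l(d, R) = 4*(2*R) = 8*R)
((-8 - 1*12) - 1)*(2 - 6*l(0, 5)) = ((-8 - 1*12) - 1)*(2 - 48*5) = ((-8 - 12) - 1)*(2 - 6*40) = (-20 - 1)*(2 - 240) = -21*(-238) = 4998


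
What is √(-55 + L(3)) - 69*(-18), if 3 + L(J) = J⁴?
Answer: 1242 + √23 ≈ 1246.8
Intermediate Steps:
L(J) = -3 + J⁴
√(-55 + L(3)) - 69*(-18) = √(-55 + (-3 + 3⁴)) - 69*(-18) = √(-55 + (-3 + 81)) + 1242 = √(-55 + 78) + 1242 = √23 + 1242 = 1242 + √23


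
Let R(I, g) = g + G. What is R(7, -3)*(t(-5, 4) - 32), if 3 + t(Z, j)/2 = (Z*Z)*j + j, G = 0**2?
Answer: -510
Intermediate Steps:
G = 0
R(I, g) = g (R(I, g) = g + 0 = g)
t(Z, j) = -6 + 2*j + 2*j*Z**2 (t(Z, j) = -6 + 2*((Z*Z)*j + j) = -6 + 2*(Z**2*j + j) = -6 + 2*(j*Z**2 + j) = -6 + 2*(j + j*Z**2) = -6 + (2*j + 2*j*Z**2) = -6 + 2*j + 2*j*Z**2)
R(7, -3)*(t(-5, 4) - 32) = -3*((-6 + 2*4 + 2*4*(-5)**2) - 32) = -3*((-6 + 8 + 2*4*25) - 32) = -3*((-6 + 8 + 200) - 32) = -3*(202 - 32) = -3*170 = -510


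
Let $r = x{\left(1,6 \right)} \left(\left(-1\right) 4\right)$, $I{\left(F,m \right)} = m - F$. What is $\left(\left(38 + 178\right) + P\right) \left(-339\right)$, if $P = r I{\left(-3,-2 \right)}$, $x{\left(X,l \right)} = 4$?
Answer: $-67800$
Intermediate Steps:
$r = -16$ ($r = 4 \left(\left(-1\right) 4\right) = 4 \left(-4\right) = -16$)
$P = -16$ ($P = - 16 \left(-2 - -3\right) = - 16 \left(-2 + 3\right) = \left(-16\right) 1 = -16$)
$\left(\left(38 + 178\right) + P\right) \left(-339\right) = \left(\left(38 + 178\right) - 16\right) \left(-339\right) = \left(216 - 16\right) \left(-339\right) = 200 \left(-339\right) = -67800$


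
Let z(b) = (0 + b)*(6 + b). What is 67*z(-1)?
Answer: -335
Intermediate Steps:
z(b) = b*(6 + b)
67*z(-1) = 67*(-(6 - 1)) = 67*(-1*5) = 67*(-5) = -335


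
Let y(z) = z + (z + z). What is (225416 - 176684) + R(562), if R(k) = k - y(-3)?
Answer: 49303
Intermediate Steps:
y(z) = 3*z (y(z) = z + 2*z = 3*z)
R(k) = 9 + k (R(k) = k - 3*(-3) = k - 1*(-9) = k + 9 = 9 + k)
(225416 - 176684) + R(562) = (225416 - 176684) + (9 + 562) = 48732 + 571 = 49303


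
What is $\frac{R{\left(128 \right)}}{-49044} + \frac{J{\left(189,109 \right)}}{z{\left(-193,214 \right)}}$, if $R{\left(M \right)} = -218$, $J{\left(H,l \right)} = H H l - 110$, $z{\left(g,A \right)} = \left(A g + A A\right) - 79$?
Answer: $\frac{95476373273}{108264630} \approx 881.88$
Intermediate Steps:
$z{\left(g,A \right)} = -79 + A^{2} + A g$ ($z{\left(g,A \right)} = \left(A g + A^{2}\right) - 79 = \left(A^{2} + A g\right) - 79 = -79 + A^{2} + A g$)
$J{\left(H,l \right)} = -110 + l H^{2}$ ($J{\left(H,l \right)} = H^{2} l - 110 = l H^{2} - 110 = -110 + l H^{2}$)
$\frac{R{\left(128 \right)}}{-49044} + \frac{J{\left(189,109 \right)}}{z{\left(-193,214 \right)}} = - \frac{218}{-49044} + \frac{-110 + 109 \cdot 189^{2}}{-79 + 214^{2} + 214 \left(-193\right)} = \left(-218\right) \left(- \frac{1}{49044}\right) + \frac{-110 + 109 \cdot 35721}{-79 + 45796 - 41302} = \frac{109}{24522} + \frac{-110 + 3893589}{4415} = \frac{109}{24522} + 3893479 \cdot \frac{1}{4415} = \frac{109}{24522} + \frac{3893479}{4415} = \frac{95476373273}{108264630}$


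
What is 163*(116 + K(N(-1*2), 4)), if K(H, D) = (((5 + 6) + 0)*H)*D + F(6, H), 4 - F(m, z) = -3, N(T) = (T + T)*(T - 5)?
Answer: 220865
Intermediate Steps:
N(T) = 2*T*(-5 + T) (N(T) = (2*T)*(-5 + T) = 2*T*(-5 + T))
F(m, z) = 7 (F(m, z) = 4 - 1*(-3) = 4 + 3 = 7)
K(H, D) = 7 + 11*D*H (K(H, D) = (((5 + 6) + 0)*H)*D + 7 = ((11 + 0)*H)*D + 7 = (11*H)*D + 7 = 11*D*H + 7 = 7 + 11*D*H)
163*(116 + K(N(-1*2), 4)) = 163*(116 + (7 + 11*4*(2*(-1*2)*(-5 - 1*2)))) = 163*(116 + (7 + 11*4*(2*(-2)*(-5 - 2)))) = 163*(116 + (7 + 11*4*(2*(-2)*(-7)))) = 163*(116 + (7 + 11*4*28)) = 163*(116 + (7 + 1232)) = 163*(116 + 1239) = 163*1355 = 220865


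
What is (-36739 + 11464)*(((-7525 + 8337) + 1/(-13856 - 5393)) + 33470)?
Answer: -16678826334675/19249 ≈ -8.6648e+8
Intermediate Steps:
(-36739 + 11464)*(((-7525 + 8337) + 1/(-13856 - 5393)) + 33470) = -25275*((812 + 1/(-19249)) + 33470) = -25275*((812 - 1/19249) + 33470) = -25275*(15630187/19249 + 33470) = -25275*659894217/19249 = -16678826334675/19249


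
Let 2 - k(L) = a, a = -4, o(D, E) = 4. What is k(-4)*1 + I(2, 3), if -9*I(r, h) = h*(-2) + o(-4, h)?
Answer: 56/9 ≈ 6.2222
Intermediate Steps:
k(L) = 6 (k(L) = 2 - 1*(-4) = 2 + 4 = 6)
I(r, h) = -4/9 + 2*h/9 (I(r, h) = -(h*(-2) + 4)/9 = -(-2*h + 4)/9 = -(4 - 2*h)/9 = -4/9 + 2*h/9)
k(-4)*1 + I(2, 3) = 6*1 + (-4/9 + (2/9)*3) = 6 + (-4/9 + ⅔) = 6 + 2/9 = 56/9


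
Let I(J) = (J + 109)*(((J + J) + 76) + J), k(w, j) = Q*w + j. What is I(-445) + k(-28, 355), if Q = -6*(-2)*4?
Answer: 422035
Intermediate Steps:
Q = 48 (Q = 12*4 = 48)
k(w, j) = j + 48*w (k(w, j) = 48*w + j = j + 48*w)
I(J) = (76 + 3*J)*(109 + J) (I(J) = (109 + J)*((2*J + 76) + J) = (109 + J)*((76 + 2*J) + J) = (109 + J)*(76 + 3*J) = (76 + 3*J)*(109 + J))
I(-445) + k(-28, 355) = (8284 + 3*(-445)**2 + 403*(-445)) + (355 + 48*(-28)) = (8284 + 3*198025 - 179335) + (355 - 1344) = (8284 + 594075 - 179335) - 989 = 423024 - 989 = 422035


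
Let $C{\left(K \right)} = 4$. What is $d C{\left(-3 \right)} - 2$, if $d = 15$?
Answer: $58$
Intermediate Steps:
$d C{\left(-3 \right)} - 2 = 15 \cdot 4 - 2 = 60 - 2 = 58$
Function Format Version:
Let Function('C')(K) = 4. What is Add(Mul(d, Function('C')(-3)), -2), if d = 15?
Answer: 58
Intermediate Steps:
Add(Mul(d, Function('C')(-3)), -2) = Add(Mul(15, 4), -2) = Add(60, -2) = 58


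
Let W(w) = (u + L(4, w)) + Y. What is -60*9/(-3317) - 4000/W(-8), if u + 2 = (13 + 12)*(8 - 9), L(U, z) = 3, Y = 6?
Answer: 6638860/29853 ≈ 222.39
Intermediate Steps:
u = -27 (u = -2 + (13 + 12)*(8 - 9) = -2 + 25*(-1) = -2 - 25 = -27)
W(w) = -18 (W(w) = (-27 + 3) + 6 = -24 + 6 = -18)
-60*9/(-3317) - 4000/W(-8) = -60*9/(-3317) - 4000/(-18) = -540*(-1/3317) - 4000*(-1/18) = 540/3317 + 2000/9 = 6638860/29853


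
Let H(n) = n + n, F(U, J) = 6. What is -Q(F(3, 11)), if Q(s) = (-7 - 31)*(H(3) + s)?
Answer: 456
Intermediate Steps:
H(n) = 2*n
Q(s) = -228 - 38*s (Q(s) = (-7 - 31)*(2*3 + s) = -38*(6 + s) = -228 - 38*s)
-Q(F(3, 11)) = -(-228 - 38*6) = -(-228 - 228) = -1*(-456) = 456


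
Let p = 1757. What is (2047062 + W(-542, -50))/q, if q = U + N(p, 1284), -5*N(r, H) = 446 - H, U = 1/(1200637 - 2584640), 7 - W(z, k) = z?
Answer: 14169498834165/1159794509 ≈ 12217.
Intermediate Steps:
W(z, k) = 7 - z
U = -1/1384003 (U = 1/(-1384003) = -1/1384003 ≈ -7.2254e-7)
N(r, H) = -446/5 + H/5 (N(r, H) = -(446 - H)/5 = -446/5 + H/5)
q = 1159794509/6920015 (q = -1/1384003 + (-446/5 + (⅕)*1284) = -1/1384003 + (-446/5 + 1284/5) = -1/1384003 + 838/5 = 1159794509/6920015 ≈ 167.60)
(2047062 + W(-542, -50))/q = (2047062 + (7 - 1*(-542)))/(1159794509/6920015) = (2047062 + (7 + 542))*(6920015/1159794509) = (2047062 + 549)*(6920015/1159794509) = 2047611*(6920015/1159794509) = 14169498834165/1159794509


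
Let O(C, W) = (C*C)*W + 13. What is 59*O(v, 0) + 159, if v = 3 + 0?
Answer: 926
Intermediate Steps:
v = 3
O(C, W) = 13 + W*C² (O(C, W) = C²*W + 13 = W*C² + 13 = 13 + W*C²)
59*O(v, 0) + 159 = 59*(13 + 0*3²) + 159 = 59*(13 + 0*9) + 159 = 59*(13 + 0) + 159 = 59*13 + 159 = 767 + 159 = 926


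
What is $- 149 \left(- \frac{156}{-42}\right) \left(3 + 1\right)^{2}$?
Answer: $- \frac{61984}{7} \approx -8854.9$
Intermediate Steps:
$- 149 \left(- \frac{156}{-42}\right) \left(3 + 1\right)^{2} = - 149 \left(\left(-156\right) \left(- \frac{1}{42}\right)\right) 4^{2} = \left(-149\right) \frac{26}{7} \cdot 16 = \left(- \frac{3874}{7}\right) 16 = - \frac{61984}{7}$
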